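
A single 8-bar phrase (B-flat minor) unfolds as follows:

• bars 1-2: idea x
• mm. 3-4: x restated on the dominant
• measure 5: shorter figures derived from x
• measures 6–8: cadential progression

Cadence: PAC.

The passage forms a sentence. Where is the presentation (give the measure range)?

The presentation of a sentence is the basic idea (measures 1–2) plus its repetition (measures 3–4); the presentation is therefore mm. 1–4.

measures 1–4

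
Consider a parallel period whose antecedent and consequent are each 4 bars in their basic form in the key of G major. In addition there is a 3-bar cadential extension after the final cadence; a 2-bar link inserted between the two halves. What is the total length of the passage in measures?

13 measures

Basic parallel period: 4 + 4 = 8 bars.
8 (basic form) + 3 (cadential extension) + 2 (link) = 13.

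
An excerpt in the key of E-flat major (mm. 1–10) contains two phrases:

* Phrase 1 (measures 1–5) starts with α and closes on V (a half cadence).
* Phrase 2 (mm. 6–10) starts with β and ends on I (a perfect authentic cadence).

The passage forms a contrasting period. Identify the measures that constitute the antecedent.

measures 1–5

The antecedent is the phrase ending with the weaker cadence (half cadence, phrase 1) and the consequent the one ending more conclusively (perfect authentic cadence, phrase 2); the antecedent is bars 1–5.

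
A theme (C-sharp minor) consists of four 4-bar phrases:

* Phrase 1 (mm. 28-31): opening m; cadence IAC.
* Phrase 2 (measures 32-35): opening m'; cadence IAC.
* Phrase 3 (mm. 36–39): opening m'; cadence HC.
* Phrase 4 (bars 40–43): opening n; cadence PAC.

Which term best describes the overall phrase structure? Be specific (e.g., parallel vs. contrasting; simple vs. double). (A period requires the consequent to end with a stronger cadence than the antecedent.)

parallel double period

Four phrases in two halves: the first half (bars 28-35) ends with an imperfect authentic cadence, the second (bars 36–43) with a perfect authentic cadence — a large antecedent–consequent pair, i.e. a double period.
Phrase 3 begins with the same material as phrase 1, making it parallel.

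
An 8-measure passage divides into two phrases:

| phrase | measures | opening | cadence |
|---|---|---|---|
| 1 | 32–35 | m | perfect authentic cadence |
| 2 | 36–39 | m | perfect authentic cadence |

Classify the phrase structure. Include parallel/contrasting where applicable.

Both phrases have the same opening (m) and the same cadence (perfect authentic cadence): the second is a restatement, not a consequent, so this is a repeated phrase rather than a period.

repeated phrase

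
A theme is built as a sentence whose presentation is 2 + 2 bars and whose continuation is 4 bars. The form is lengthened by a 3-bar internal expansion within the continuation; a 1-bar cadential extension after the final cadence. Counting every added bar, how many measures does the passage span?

Basic sentence: 2 + 2 + 4 = 8 bars.
8 (basic form) + 3 (internal expansion) + 1 (cadential extension) = 12.

12 measures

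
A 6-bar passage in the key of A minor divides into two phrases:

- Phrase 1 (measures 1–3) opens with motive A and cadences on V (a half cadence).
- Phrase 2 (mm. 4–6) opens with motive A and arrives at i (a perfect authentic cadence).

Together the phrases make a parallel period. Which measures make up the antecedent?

measures 1–3

The phrase ending with the weaker cadence (half cadence) is the antecedent; the one ending more conclusively (perfect authentic cadence) is the consequent. The antecedent is measures 1–3.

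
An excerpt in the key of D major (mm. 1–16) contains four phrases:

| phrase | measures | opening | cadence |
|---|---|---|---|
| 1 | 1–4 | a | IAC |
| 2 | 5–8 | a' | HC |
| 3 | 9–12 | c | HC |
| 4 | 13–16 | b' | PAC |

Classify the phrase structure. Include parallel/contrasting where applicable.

Four phrases in two halves: the first half (bars 1–8) ends with a half cadence, the second (mm. 9-16) with a perfect authentic cadence — a large antecedent–consequent pair, i.e. a double period.
Phrase 3 begins with different material from phrase 1, making it contrasting.

contrasting double period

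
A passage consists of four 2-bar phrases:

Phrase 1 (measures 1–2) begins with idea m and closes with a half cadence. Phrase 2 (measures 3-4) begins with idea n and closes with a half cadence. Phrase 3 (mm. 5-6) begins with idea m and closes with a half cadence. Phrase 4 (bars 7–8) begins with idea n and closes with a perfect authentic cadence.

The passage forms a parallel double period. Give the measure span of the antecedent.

measures 1–4

In a double period the first pair of phrases (ending half cadence) is the large antecedent and the second pair (ending perfect authentic cadence) is the large consequent; the antecedent is measures 1–4.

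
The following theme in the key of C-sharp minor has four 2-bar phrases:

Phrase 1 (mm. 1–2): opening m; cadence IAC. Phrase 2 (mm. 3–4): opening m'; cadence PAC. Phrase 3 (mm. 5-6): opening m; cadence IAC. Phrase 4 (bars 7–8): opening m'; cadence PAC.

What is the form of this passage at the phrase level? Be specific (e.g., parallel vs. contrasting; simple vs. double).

The cadence pattern IAC–PAC–IAC–PAC is weak–strong twice, and phrases 3–4 restate phrases 1–2: a period heard twice, not a double period (which would end weakly at phrase 2).

repeated period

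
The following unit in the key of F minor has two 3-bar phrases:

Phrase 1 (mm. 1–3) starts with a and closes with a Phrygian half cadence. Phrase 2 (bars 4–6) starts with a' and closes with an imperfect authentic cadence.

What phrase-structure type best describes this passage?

parallel period

Phrase 1 ends with a Phrygian half cadence (weaker) and phrase 2 with an imperfect authentic cadence (stronger): antecedent + consequent = a period.
The two phrases open with the same material (a / a'), so the period is parallel.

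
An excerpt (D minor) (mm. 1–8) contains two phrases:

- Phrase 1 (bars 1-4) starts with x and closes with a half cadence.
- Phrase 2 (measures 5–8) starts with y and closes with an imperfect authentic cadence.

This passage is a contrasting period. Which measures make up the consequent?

The antecedent is the phrase ending with the weaker cadence (half cadence, phrase 1) and the consequent the one ending more conclusively (imperfect authentic cadence, phrase 2); the consequent is measures 5–8.

measures 5–8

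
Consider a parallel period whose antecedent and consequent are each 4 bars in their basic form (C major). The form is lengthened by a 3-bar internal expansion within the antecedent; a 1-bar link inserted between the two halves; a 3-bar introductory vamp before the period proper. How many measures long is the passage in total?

Basic parallel period: 4 + 4 = 8 bars.
8 (basic form) + 3 (internal expansion) + 1 (link) + 3 (introduction) = 15.

15 measures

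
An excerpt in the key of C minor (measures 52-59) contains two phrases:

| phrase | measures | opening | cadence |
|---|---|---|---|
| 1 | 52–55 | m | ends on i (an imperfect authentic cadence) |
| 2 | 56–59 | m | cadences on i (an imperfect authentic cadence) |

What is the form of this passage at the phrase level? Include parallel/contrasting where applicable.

repeated phrase

Both phrases have the same opening (m) and the same cadence (imperfect authentic cadence): the second is a restatement, not a consequent, so this is a repeated phrase rather than a period.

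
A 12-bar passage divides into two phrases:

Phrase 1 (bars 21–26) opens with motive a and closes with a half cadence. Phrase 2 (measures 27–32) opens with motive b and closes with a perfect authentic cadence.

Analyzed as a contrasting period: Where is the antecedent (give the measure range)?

The antecedent is the phrase ending with the weaker cadence (half cadence, phrase 1) and the consequent the one ending more conclusively (perfect authentic cadence, phrase 2); the antecedent is mm. 21–26.

measures 21–26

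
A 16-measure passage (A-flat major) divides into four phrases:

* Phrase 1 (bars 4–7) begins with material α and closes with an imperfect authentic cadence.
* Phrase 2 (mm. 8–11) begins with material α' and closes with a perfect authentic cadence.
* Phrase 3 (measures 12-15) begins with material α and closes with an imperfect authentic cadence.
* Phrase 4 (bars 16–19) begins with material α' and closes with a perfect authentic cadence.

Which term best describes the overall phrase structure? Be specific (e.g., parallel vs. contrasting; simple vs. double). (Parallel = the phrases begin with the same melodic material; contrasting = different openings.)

repeated period

The cadence pattern IAC–PAC–IAC–PAC is weak–strong twice, and phrases 3–4 restate phrases 1–2: a period heard twice, not a double period (which would end weakly at phrase 2).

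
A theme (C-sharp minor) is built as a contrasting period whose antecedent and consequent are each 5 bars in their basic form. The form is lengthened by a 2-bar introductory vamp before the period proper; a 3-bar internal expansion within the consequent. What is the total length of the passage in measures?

Basic contrasting period: 5 + 5 = 10 bars.
10 (basic form) + 2 (introduction) + 3 (internal expansion) = 15.

15 measures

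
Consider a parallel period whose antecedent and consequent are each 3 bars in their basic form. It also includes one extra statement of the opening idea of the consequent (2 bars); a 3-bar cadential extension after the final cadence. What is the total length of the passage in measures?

Basic parallel period: 3 + 3 = 6 bars.
6 (basic form) + 2 (extra statement) + 3 (cadential extension) = 11.

11 measures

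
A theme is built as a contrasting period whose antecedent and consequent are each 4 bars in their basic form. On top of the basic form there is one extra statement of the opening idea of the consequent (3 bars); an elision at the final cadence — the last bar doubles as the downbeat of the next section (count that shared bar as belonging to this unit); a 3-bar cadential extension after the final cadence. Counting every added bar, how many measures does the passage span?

14 measures

Basic contrasting period: 4 + 4 = 8 bars.
8 (basic form) + 3 (extra statement) + 3 (cadential extension) = 14.
The elision shares a bar with the next section but does not change this unit's count.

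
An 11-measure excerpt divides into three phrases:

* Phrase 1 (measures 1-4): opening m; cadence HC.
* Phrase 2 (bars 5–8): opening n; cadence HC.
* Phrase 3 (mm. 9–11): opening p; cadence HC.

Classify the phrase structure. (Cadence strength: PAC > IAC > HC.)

phrase group

The final phrase closes with a half cadence, which is not stronger than the preceding half cadence; the 3 phrases lack an overall antecedent–consequent design and so form a phrase group.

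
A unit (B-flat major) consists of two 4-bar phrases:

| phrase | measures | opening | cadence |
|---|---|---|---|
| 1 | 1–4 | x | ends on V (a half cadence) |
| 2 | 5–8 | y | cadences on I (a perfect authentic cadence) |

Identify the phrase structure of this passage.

Phrase 1 ends with a half cadence (weaker) and phrase 2 with a perfect authentic cadence (stronger): antecedent + consequent = a period.
The two phrases open with different material (x / y), so the period is contrasting.

contrasting period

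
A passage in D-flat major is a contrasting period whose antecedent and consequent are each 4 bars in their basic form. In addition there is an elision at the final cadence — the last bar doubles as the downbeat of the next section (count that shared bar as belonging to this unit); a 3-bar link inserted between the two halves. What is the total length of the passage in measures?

Basic contrasting period: 4 + 4 = 8 bars.
8 (basic form) + 3 (link) = 11.
The elision shares a bar with the next section but does not change this unit's count.

11 measures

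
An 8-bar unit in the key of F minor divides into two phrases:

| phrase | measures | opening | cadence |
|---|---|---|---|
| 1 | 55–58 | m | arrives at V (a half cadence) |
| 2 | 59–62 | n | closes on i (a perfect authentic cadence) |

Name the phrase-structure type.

contrasting period

Phrase 1 ends with a half cadence (weaker) and phrase 2 with a perfect authentic cadence (stronger): antecedent + consequent = a period.
The two phrases open with different material (m / n), so the period is contrasting.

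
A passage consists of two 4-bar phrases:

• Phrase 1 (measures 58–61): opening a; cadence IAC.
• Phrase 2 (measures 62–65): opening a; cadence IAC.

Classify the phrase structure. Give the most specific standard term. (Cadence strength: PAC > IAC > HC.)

repeated phrase

Both phrases have the same opening (a) and the same cadence (imperfect authentic cadence): the second is a restatement, not a consequent, so this is a repeated phrase rather than a period.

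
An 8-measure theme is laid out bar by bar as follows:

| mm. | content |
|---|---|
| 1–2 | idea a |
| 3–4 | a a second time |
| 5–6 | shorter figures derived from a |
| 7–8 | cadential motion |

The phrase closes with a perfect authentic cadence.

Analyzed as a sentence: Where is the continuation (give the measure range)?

measures 5–8

After the presentation (mm. 1–4), the continuation covers the fragmentation through the cadence: mm. 5-8.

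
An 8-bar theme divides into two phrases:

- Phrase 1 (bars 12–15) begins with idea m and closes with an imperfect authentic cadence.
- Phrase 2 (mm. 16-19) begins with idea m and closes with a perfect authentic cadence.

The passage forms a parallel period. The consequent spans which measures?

The antecedent is the phrase ending with the weaker cadence (imperfect authentic cadence, phrase 1) and the consequent the one ending more conclusively (perfect authentic cadence, phrase 2); the consequent is mm. 16–19.

measures 16–19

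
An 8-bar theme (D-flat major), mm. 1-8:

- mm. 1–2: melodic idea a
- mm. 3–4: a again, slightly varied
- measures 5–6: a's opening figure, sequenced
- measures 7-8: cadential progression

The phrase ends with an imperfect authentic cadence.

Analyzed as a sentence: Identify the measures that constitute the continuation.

After the presentation (mm. 1–4), the continuation covers the fragmentation through the cadence: measures 5-8.

measures 5–8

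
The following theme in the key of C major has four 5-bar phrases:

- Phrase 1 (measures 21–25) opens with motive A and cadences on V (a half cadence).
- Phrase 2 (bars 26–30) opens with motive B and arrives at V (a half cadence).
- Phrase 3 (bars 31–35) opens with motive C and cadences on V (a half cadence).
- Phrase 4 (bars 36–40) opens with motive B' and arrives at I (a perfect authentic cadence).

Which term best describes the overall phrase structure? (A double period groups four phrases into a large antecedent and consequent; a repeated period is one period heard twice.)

Four phrases in two halves: the first half (measures 21–30) ends with a half cadence, the second (mm. 31–40) with a perfect authentic cadence — a large antecedent–consequent pair, i.e. a double period.
Phrase 3 begins with different material from phrase 1, making it contrasting.

contrasting double period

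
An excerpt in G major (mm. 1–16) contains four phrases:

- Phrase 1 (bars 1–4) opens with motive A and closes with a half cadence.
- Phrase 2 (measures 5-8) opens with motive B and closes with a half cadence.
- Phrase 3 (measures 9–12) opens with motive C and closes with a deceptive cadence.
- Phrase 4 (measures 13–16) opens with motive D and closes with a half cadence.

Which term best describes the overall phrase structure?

Phrase 4 ends with a half cadence, no stronger than phrase 2's half cadence, so the four phrases do not form a double period; nor do phrases 3–4 duplicate 1–2, so it is not a repeated period. With no phrase reaching a conclusive cadence, the passage is a phrase group.

phrase group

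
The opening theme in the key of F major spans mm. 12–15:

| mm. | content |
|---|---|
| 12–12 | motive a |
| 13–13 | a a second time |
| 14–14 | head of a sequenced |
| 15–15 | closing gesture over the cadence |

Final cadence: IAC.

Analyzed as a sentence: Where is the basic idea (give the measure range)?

The presentation of a sentence is the basic idea (bar 12) plus its repetition (bar 13); the basic idea is therefore m. 12.

measures 12–12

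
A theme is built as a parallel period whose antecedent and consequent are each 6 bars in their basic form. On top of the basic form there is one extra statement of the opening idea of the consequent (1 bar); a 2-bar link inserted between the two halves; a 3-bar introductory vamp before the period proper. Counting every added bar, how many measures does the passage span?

18 measures

Basic parallel period: 6 + 6 = 12 bars.
12 (basic form) + 1 (extra statement) + 2 (link) + 3 (introduction) = 18.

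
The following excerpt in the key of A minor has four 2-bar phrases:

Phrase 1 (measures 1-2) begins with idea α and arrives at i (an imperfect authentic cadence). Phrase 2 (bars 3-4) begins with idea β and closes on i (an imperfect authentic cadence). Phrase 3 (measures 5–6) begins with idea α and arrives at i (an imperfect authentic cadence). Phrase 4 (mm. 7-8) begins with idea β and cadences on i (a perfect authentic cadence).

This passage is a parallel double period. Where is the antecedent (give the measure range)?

measures 1–4

In a double period the four phrases pair into a large antecedent (phrases 1–2, ending imperfect authentic cadence) and a large consequent (phrases 3–4, ending perfect authentic cadence). The antecedent spans measures 1–4.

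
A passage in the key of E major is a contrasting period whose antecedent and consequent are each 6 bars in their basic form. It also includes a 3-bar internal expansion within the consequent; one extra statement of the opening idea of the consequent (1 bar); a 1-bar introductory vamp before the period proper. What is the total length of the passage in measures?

17 measures

Basic contrasting period: 6 + 6 = 12 bars.
12 (basic form) + 3 (internal expansion) + 1 (extra statement) + 1 (introduction) = 17.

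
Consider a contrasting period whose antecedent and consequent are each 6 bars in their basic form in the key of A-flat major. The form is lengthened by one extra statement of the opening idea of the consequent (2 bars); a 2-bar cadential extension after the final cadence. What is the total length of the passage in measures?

16 measures

Basic contrasting period: 6 + 6 = 12 bars.
12 (basic form) + 2 (extra statement) + 2 (cadential extension) = 16.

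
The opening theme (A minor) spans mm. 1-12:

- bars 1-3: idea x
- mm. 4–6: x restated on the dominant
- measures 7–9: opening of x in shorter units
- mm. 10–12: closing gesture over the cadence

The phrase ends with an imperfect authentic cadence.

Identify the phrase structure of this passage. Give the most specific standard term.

sentence

Basic idea (measures 1–3) + its repetition (bars 4–6) form the presentation; fragmentation and cadence (measures 7-12) form the continuation — the 12-bar whole is a sentence.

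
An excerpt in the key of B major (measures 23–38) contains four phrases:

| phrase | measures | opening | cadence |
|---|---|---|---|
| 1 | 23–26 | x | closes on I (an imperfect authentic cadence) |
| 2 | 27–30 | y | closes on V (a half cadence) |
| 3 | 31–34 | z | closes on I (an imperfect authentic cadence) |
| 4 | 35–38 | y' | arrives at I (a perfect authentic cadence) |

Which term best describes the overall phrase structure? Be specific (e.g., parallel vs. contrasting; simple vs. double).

contrasting double period

Four phrases in two halves: the first half (bars 23–30) ends with a half cadence, the second (bars 31-38) with a perfect authentic cadence — a large antecedent–consequent pair, i.e. a double period.
Phrase 3 begins with different material from phrase 1, making it contrasting.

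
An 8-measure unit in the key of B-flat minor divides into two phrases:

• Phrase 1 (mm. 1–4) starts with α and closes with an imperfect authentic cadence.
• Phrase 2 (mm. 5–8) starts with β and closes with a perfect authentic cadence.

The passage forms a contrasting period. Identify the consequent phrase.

The phrase ending with the weaker cadence (imperfect authentic cadence) is the antecedent; the one ending more conclusively (perfect authentic cadence) is the consequent. The consequent is phrase 2.

phrase 2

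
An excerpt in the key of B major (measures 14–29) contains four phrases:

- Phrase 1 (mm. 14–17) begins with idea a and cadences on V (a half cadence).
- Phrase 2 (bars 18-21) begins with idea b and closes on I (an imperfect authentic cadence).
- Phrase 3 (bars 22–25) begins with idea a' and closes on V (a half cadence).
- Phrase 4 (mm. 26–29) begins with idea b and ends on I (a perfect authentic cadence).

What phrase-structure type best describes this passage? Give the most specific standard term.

Four phrases in two halves: the first half (mm. 14–21) ends with an imperfect authentic cadence, the second (bars 22–29) with a perfect authentic cadence — a large antecedent–consequent pair, i.e. a double period.
Phrase 3 begins with the same material as phrase 1, making it parallel.

parallel double period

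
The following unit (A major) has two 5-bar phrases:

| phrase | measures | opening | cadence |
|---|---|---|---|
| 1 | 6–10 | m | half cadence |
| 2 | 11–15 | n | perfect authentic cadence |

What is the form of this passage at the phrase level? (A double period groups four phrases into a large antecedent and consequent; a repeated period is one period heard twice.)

Phrase 1 ends with a half cadence (weaker) and phrase 2 with a perfect authentic cadence (stronger): antecedent + consequent = a period.
The two phrases open with different material (m / n), so the period is contrasting.

contrasting period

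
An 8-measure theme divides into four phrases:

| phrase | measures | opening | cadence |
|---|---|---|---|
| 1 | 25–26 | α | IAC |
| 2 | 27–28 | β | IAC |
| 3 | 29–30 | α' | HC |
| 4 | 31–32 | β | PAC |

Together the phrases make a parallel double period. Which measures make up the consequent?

In a double period the first pair of phrases (ending imperfect authentic cadence) is the large antecedent and the second pair (ending perfect authentic cadence) is the large consequent; the consequent is measures 29–32.

measures 29–32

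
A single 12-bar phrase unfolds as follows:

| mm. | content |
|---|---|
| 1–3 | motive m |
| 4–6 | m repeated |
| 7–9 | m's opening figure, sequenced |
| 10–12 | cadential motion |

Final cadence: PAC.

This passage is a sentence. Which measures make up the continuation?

After the presentation (bars 1–6), the continuation covers the fragmentation through the cadence: mm. 7-12.

measures 7–12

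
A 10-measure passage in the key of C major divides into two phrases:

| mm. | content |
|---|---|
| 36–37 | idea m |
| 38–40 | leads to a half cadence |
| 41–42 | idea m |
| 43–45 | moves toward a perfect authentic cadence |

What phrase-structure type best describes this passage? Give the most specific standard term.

parallel period

Phrase 1 ends with a half cadence (weaker) and phrase 2 with a perfect authentic cadence (stronger): antecedent + consequent = a period.
The two phrases open with the same material (m / m), so the period is parallel.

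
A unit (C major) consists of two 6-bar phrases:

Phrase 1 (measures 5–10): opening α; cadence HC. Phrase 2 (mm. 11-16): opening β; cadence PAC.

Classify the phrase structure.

contrasting period

Phrase 1 ends with a half cadence (weaker) and phrase 2 with a perfect authentic cadence (stronger): antecedent + consequent = a period.
The two phrases open with different material (α / β), so the period is contrasting.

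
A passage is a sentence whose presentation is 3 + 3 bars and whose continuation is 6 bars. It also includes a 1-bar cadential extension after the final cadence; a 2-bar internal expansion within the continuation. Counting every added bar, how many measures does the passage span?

15 measures

Basic sentence: 3 + 3 + 6 = 12 bars.
12 (basic form) + 1 (cadential extension) + 2 (internal expansion) = 15.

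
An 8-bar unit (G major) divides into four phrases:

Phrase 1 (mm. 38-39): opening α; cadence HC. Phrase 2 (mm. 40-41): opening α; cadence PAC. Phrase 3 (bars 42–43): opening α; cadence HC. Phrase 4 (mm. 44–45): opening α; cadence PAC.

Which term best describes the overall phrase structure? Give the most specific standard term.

repeated period

The cadence pattern HC–PAC–HC–PAC is weak–strong twice, and phrases 3–4 restate phrases 1–2: a period heard twice, not a double period (which would end weakly at phrase 2).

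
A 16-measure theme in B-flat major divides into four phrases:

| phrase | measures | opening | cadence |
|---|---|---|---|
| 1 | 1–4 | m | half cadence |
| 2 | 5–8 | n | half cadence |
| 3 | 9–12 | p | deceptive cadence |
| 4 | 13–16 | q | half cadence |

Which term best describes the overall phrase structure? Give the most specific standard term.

phrase group

Phrase 4 ends with a half cadence, no stronger than phrase 2's half cadence, so the four phrases do not form a double period; nor do phrases 3–4 duplicate 1–2, so it is not a repeated period. With no phrase reaching a conclusive cadence, the passage is a phrase group.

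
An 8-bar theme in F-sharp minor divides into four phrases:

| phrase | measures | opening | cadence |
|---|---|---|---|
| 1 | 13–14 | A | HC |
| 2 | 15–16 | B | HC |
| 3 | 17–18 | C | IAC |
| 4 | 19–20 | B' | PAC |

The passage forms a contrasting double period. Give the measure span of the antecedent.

measures 13–16

In a double period the four phrases pair into a large antecedent (phrases 1–2, ending half cadence) and a large consequent (phrases 3–4, ending perfect authentic cadence). The antecedent spans bars 13–16.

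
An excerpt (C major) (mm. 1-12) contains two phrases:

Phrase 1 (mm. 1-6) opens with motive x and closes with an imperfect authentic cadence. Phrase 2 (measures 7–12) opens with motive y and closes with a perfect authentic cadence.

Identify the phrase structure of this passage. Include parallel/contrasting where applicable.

Phrase 1 ends with an imperfect authentic cadence (weaker) and phrase 2 with a perfect authentic cadence (stronger): antecedent + consequent = a period.
The two phrases open with different material (x / y), so the period is contrasting.

contrasting period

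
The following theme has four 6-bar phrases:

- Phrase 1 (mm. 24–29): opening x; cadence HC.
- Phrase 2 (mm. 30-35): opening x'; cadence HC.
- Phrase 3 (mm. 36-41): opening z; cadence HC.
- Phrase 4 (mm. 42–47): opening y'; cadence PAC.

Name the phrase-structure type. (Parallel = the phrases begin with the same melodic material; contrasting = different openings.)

contrasting double period

Four phrases in two halves: the first half (measures 24–35) ends with a half cadence, the second (measures 36–47) with a perfect authentic cadence — a large antecedent–consequent pair, i.e. a double period.
Phrase 3 begins with different material from phrase 1, making it contrasting.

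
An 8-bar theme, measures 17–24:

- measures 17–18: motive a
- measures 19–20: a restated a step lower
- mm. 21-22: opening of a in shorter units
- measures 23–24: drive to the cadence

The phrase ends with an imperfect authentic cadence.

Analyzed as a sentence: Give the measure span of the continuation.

measures 21–24

After the presentation (bars 17–20), the continuation covers the fragmentation through the cadence: mm. 21–24.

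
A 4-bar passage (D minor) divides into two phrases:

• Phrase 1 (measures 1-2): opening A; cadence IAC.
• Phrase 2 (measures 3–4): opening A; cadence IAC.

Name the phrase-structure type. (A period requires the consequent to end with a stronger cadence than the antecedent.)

repeated phrase

Both phrases have the same opening (A) and the same cadence (imperfect authentic cadence): the second is a restatement, not a consequent, so this is a repeated phrase rather than a period.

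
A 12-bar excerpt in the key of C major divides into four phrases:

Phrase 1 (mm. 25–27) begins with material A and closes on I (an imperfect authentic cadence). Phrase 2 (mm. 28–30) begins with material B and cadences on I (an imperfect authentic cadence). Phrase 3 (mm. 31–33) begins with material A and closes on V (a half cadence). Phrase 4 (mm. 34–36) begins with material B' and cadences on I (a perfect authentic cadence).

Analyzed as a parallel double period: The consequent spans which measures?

In a double period the four phrases pair into a large antecedent (phrases 1–2, ending imperfect authentic cadence) and a large consequent (phrases 3–4, ending perfect authentic cadence). The consequent spans bars 31-36.

measures 31–36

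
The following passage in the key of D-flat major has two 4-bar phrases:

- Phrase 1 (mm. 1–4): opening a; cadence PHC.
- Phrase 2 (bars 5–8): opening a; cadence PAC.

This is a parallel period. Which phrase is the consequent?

phrase 2

The phrase ending with the weaker cadence (Phrygian half cadence) is the antecedent; the one ending more conclusively (perfect authentic cadence) is the consequent. The consequent is phrase 2.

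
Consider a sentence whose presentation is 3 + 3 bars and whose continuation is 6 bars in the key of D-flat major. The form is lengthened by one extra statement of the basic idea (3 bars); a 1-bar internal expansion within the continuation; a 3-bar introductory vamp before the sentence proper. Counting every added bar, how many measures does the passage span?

19 measures

Basic sentence: 3 + 3 + 6 = 12 bars.
12 (basic form) + 3 (extra statement) + 1 (internal expansion) + 3 (introduction) = 19.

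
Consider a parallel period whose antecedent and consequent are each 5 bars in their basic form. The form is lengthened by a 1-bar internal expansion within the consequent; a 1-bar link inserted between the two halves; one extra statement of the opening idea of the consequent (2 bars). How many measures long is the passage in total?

Basic parallel period: 5 + 5 = 10 bars.
10 (basic form) + 1 (internal expansion) + 1 (link) + 2 (extra statement) = 14.

14 measures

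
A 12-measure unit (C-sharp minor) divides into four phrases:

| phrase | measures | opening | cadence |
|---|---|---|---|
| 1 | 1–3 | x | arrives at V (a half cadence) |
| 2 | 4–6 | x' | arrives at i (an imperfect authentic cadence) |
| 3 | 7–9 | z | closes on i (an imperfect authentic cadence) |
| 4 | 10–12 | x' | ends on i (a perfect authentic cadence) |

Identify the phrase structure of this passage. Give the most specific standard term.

contrasting double period

Four phrases in two halves: the first half (measures 1–6) ends with an imperfect authentic cadence, the second (measures 7–12) with a perfect authentic cadence — a large antecedent–consequent pair, i.e. a double period.
Phrase 3 begins with different material from phrase 1, making it contrasting.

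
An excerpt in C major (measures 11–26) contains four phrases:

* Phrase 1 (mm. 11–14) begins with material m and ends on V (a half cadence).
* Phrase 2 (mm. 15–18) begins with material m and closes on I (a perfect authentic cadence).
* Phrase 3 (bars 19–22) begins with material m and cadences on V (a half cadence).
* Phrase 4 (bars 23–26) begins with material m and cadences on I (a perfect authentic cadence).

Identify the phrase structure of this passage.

repeated period

The cadence pattern HC–PAC–HC–PAC is weak–strong twice, and phrases 3–4 restate phrases 1–2: a period heard twice, not a double period (which would end weakly at phrase 2).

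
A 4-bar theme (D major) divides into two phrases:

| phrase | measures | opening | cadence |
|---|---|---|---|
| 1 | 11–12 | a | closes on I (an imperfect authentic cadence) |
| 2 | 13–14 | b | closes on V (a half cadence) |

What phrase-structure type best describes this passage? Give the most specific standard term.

phrase group

The second phrase closes with a half cadence, which is not stronger than the first phrase's imperfect authentic cadence; without a weak→strong cadential pair there is no antecedent–consequent relationship, so this is a phrase group rather than a period.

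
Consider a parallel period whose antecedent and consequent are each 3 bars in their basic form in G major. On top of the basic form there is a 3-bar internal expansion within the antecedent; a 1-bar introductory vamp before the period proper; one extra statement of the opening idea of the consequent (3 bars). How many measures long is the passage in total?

Basic parallel period: 3 + 3 = 6 bars.
6 (basic form) + 3 (internal expansion) + 1 (introduction) + 3 (extra statement) = 13.

13 measures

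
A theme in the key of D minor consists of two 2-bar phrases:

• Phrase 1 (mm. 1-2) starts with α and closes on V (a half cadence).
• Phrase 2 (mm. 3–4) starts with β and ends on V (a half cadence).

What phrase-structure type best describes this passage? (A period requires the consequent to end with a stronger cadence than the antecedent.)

The second phrase closes with a half cadence, which is not stronger than the first phrase's half cadence; without a weak→strong cadential pair there is no antecedent–consequent relationship, so this is a phrase group rather than a period.

phrase group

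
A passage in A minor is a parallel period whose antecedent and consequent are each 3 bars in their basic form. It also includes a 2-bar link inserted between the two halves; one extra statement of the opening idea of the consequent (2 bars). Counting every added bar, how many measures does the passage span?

Basic parallel period: 3 + 3 = 6 bars.
6 (basic form) + 2 (link) + 2 (extra statement) = 10.

10 measures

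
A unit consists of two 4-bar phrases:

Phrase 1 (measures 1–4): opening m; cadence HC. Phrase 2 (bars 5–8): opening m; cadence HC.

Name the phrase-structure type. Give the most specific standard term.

repeated phrase

Both phrases have the same opening (m) and the same cadence (half cadence): the second is a restatement, not a consequent, so this is a repeated phrase rather than a period.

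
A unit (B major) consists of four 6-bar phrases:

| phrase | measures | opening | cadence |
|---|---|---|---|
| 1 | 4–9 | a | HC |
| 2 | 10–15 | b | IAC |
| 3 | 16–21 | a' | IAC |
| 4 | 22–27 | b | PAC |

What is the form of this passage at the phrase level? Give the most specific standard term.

parallel double period

Four phrases in two halves: the first half (mm. 4-15) ends with an imperfect authentic cadence, the second (mm. 16–27) with a perfect authentic cadence — a large antecedent–consequent pair, i.e. a double period.
Phrase 3 begins with the same material as phrase 1, making it parallel.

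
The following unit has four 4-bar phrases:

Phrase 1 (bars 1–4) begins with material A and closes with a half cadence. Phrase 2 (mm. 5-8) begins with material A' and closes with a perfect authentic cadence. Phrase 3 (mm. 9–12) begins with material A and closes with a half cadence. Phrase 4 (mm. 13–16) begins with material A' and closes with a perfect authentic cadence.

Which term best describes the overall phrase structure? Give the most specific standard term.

The cadence pattern HC–PAC–HC–PAC is weak–strong twice, and phrases 3–4 restate phrases 1–2: a period heard twice, not a double period (which would end weakly at phrase 2).

repeated period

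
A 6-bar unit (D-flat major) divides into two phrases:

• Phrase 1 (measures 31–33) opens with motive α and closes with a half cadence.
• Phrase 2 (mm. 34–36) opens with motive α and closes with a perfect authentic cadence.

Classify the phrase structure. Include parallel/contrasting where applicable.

parallel period

Phrase 1 ends with a half cadence (weaker) and phrase 2 with a perfect authentic cadence (stronger): antecedent + consequent = a period.
The two phrases open with the same material (α / α), so the period is parallel.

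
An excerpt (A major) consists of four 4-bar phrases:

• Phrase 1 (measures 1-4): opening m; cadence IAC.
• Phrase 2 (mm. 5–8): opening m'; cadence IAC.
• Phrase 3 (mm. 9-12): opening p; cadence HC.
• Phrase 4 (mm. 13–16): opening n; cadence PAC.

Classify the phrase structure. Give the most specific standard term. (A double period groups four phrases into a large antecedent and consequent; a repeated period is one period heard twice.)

contrasting double period

Four phrases in two halves: the first half (mm. 1–8) ends with an imperfect authentic cadence, the second (measures 9-16) with a perfect authentic cadence — a large antecedent–consequent pair, i.e. a double period.
Phrase 3 begins with different material from phrase 1, making it contrasting.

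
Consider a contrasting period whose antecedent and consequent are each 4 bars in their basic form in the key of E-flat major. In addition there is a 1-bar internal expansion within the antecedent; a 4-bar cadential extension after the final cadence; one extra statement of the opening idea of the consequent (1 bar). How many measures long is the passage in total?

14 measures

Basic contrasting period: 4 + 4 = 8 bars.
8 (basic form) + 1 (internal expansion) + 4 (cadential extension) + 1 (extra statement) = 14.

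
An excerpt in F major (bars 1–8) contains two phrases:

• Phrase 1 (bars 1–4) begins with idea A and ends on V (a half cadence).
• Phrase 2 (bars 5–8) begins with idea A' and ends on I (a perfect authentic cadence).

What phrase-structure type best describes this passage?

parallel period

Phrase 1 ends with a half cadence (weaker) and phrase 2 with a perfect authentic cadence (stronger): antecedent + consequent = a period.
The two phrases open with the same material (A / A'), so the period is parallel.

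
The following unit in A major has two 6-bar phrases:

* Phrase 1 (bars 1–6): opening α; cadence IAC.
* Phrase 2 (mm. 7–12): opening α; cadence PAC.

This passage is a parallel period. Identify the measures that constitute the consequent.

The antecedent is the phrase ending with the weaker cadence (imperfect authentic cadence, phrase 1) and the consequent the one ending more conclusively (perfect authentic cadence, phrase 2); the consequent is mm. 7-12.

measures 7–12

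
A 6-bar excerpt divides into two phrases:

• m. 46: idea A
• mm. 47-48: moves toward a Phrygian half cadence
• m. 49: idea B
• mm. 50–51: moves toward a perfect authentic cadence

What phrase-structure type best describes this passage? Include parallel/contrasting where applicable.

Phrase 1 ends with a Phrygian half cadence (weaker) and phrase 2 with a perfect authentic cadence (stronger): antecedent + consequent = a period.
The two phrases open with different material (A / B), so the period is contrasting.

contrasting period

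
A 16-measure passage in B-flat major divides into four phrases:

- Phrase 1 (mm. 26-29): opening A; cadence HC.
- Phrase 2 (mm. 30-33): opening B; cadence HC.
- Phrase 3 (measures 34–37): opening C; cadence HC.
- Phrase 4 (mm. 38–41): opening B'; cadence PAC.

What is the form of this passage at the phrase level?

Four phrases in two halves: the first half (bars 26–33) ends with a half cadence, the second (measures 34-41) with a perfect authentic cadence — a large antecedent–consequent pair, i.e. a double period.
Phrase 3 begins with different material from phrase 1, making it contrasting.

contrasting double period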